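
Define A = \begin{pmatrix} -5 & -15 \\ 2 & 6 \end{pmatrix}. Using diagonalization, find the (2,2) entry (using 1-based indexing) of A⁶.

Characteristic polynomial: t^2 - t = t(t - 1), so the eigenvalues are 0, 1.
t=1: eigenvector (-5, 2).
t=0: eigenvector (-3, 1).
P = [[-5, -3], [2, 1]], D = diag(1, 0), P⁻¹ = [[1, 3], [-2, -5]].
A⁶ = P·diag(1, 0)·P⁻¹ = [[-5, -15], [2, 6]].
The requested entry is 6.

6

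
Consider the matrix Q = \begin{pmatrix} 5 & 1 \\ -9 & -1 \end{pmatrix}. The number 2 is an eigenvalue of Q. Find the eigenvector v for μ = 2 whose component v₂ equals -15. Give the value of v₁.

5

Q − 2I = [[3, 1], [-9, -3]].
Solving (Q − 2I)v = 0 gives the eigenspace spanned by (5, -15).
With v₂ = -15, v = (5, -15), so v₁ = 5.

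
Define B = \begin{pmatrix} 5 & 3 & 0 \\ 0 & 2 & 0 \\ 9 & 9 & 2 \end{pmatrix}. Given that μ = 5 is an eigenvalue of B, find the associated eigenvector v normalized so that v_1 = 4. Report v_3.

12

B − 5I = [[0, 3, 0], [0, -3, 0], [9, 9, -3]].
Solving (B − 5I)v = 0 gives the eigenspace spanned by (4, 0, 12).
With v_1 = 4, v = (4, 0, 12), so v_3 = 12.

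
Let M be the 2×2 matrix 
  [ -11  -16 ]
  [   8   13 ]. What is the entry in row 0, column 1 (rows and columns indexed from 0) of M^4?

-1088

Characteristic polynomial: μ^2 - 2μ - 15 = (μ - 5)(μ + 3), so the eigenvalues are -3, 5.
μ=5: eigenvector (-1, 1).
μ=-3: eigenvector (2, -1).
P = [[-1, 2], [1, -1]], D = diag(5, -3), P⁻¹ = [[1, 2], [1, 1]].
M⁴ = P·diag(625, 81)·P⁻¹ = [[-463, -1088], [544, 1169]].
The requested entry is -1088.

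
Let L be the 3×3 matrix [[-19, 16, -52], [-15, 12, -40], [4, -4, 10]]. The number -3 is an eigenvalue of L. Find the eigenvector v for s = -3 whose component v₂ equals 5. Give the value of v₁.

L + 3I = [[-16, 16, -52], [-15, 15, -40], [4, -4, 13]].
Solving (L + 3I)v = 0 gives the eigenspace spanned by (5, 5, 0).
With v₂ = 5, v = (5, 5, 0), so v₁ = 5.

5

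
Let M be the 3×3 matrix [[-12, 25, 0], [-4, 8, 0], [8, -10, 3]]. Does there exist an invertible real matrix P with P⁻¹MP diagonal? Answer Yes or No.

Characteristic polynomial: p(λ) = λ^3 + λ^2 - 8λ - 12 = (λ - 3)(λ + 2)^2.
λ = -2 has algebraic multiplicity 2; rank(M + 2I) = 2, so geometric multiplicity = 1.
Geometric multiplicity < algebraic multiplicity, so M is not diagonalizable.

No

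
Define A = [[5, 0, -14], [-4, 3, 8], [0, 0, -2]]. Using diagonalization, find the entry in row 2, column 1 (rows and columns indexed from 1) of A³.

-196

Characteristic polynomial: μ^3 - 6μ^2 - μ + 30 = (μ - 5)(μ - 3)(μ + 2), so the eigenvalues are -2, 3, 5.
μ=5: eigenvector (1, -2, 0).
μ=3: eigenvector (0, 1, 0).
μ=-2: eigenvector (2, 0, 1).
P = [[1, 0, 2], [-2, 1, 0], [0, 0, 1]], D = diag(5, 3, -2), P⁻¹ = [[1, 0, -2], [2, 1, -4], [0, 0, 1]].
A³ = P·diag(125, 27, -8)·P⁻¹ = [[125, 0, -266], [-196, 27, 392], [0, 0, -8]].
The requested entry is -196.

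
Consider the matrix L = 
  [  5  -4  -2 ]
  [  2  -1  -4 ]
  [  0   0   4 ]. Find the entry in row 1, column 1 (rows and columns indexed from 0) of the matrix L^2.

-7

Characteristic polynomial: μ^3 - 8μ^2 + 19μ - 12 = (μ - 4)(μ - 3)(μ - 1), so the eigenvalues are 1, 3, 4.
μ=1: eigenvector (-1, -1, 0).
μ=3: eigenvector (2, 1, 0).
μ=4: eigenvector (2, 0, 1).
P = [[-1, 2, 2], [-1, 1, 0], [0, 0, 1]], D = diag(1, 3, 4), P⁻¹ = [[1, -2, -2], [1, -1, -2], [0, 0, 1]].
L² = P·diag(1, 9, 16)·P⁻¹ = [[17, -16, -2], [8, -7, -16], [0, 0, 16]].
The requested entry is -7.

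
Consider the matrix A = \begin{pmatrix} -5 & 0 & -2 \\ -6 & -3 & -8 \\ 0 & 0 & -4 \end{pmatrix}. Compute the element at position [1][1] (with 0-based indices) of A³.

Characteristic polynomial: s^3 + 12s^2 + 47s + 60 = (s + 3)(s + 4)(s + 5), so the eigenvalues are -5, -4, -3.
s=-5: eigenvector (1, 3, 0).
s=-3: eigenvector (0, 1, 0).
s=-4: eigenvector (-2, -4, 1).
P = [[1, 0, -2], [3, 1, -4], [0, 0, 1]], D = diag(-5, -3, -4), P⁻¹ = [[1, 0, 2], [-3, 1, -2], [0, 0, 1]].
A³ = P·diag(-125, -27, -64)·P⁻¹ = [[-125, 0, -122], [-294, -27, -440], [0, 0, -64]].
The requested entry is -27.

-27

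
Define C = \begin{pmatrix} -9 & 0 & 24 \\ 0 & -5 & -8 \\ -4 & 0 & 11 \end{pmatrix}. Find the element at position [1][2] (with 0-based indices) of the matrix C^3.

40

Characteristic polynomial: r^3 + 3r^2 - 13r - 15 = (r - 3)(r + 1)(r + 5), so the eigenvalues are -5, -1, 3.
r=-1: eigenvector (3, -2, 1).
r=-5: eigenvector (0, 1, 0).
r=3: eigenvector (2, -1, 1).
P = [[3, 0, 2], [-2, 1, -1], [1, 0, 1]], D = diag(-1, -5, 3), P⁻¹ = [[1, 0, -2], [1, 1, -1], [-1, 0, 3]].
C³ = P·diag(-1, -125, 27)·P⁻¹ = [[-57, 0, 168], [-96, -125, 40], [-28, 0, 83]].
The requested entry is 40.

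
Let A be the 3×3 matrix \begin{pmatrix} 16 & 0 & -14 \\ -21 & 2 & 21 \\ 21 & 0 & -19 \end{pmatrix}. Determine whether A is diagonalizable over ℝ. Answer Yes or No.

Characteristic polynomial: p(s) = s^3 + s^2 - 16s + 20 = (s - 2)^2(s + 5).
s = 2 has algebraic multiplicity 2; rank(A − 2I) = 1, so geometric multiplicity = 2.
Every eigenvalue has geometric = algebraic multiplicity, so A is diagonalizable.

Yes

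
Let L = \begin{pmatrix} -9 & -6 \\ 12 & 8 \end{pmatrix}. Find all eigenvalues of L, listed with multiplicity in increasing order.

-1, 0

Characteristic polynomial: p(λ) = λ^2 + λ = λ(λ + 1).
Roots (with multiplicity): -1, 0.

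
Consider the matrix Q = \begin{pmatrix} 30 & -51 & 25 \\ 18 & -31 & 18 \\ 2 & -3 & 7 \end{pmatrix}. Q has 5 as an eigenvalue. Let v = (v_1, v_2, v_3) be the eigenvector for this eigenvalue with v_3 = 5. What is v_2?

Q − 5I = [[25, -51, 25], [18, -36, 18], [2, -3, 2]].
Solving (Q − 5I)v = 0 gives the eigenspace spanned by (-5, 0, 5).
With v_3 = 5, v = (-5, 0, 5), so v_2 = 0.

0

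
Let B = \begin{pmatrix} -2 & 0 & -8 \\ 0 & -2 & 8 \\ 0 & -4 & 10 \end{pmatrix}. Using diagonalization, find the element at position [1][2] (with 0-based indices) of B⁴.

Characteristic polynomial: s^3 - 6s^2 - 4s + 24 = (s - 6)(s - 2)(s + 2), so the eigenvalues are -2, 2, 6.
s=-2: eigenvector (1, 0, 0).
s=6: eigenvector (-1, 1, 1).
s=2: eigenvector (2, -2, -1).
P = [[1, -1, 2], [0, 1, -2], [0, 1, -1]], D = diag(-2, 6, 2), P⁻¹ = [[1, 1, 0], [0, -1, 2], [0, -1, 1]].
B⁴ = P·diag(16, 1296, 16)·P⁻¹ = [[16, 1280, -2560], [0, -1264, 2560], [0, -1280, 2576]].
The requested entry is 2560.

2560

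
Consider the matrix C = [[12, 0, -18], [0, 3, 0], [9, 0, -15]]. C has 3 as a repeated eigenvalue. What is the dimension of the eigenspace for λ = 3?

2

C − 3I = [[9, 0, -18], [0, 0, 0], [9, 0, -18]].
This matrix has rank 1, so its null space has dimension 3 − 1 = 2.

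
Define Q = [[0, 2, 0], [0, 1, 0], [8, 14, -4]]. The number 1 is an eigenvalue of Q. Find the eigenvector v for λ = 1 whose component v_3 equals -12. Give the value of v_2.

-2

Q − 1I = [[-1, 2, 0], [0, 0, 0], [8, 14, -5]].
Solving (Q − 1I)v = 0 gives the eigenspace spanned by (-4, -2, -12).
With v_3 = -12, v = (-4, -2, -12), so v_2 = -2.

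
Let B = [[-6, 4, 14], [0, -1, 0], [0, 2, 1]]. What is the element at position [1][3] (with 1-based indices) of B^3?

Characteristic polynomial: r^3 + 6r^2 - r - 6 = (r - 1)(r + 1)(r + 6), so the eigenvalues are -6, -1, 1.
r=-6: eigenvector (1, 0, 0).
r=1: eigenvector (2, 0, 1).
r=-1: eigenvector (-2, 1, -1).
P = [[1, 2, -2], [0, 0, 1], [0, 1, -1]], D = diag(-6, 1, -1), P⁻¹ = [[1, 0, -2], [0, 1, 1], [0, 1, 0]].
B³ = P·diag(-216, 1, -1)·P⁻¹ = [[-216, 4, 434], [0, -1, 0], [0, 2, 1]].
The requested entry is 434.

434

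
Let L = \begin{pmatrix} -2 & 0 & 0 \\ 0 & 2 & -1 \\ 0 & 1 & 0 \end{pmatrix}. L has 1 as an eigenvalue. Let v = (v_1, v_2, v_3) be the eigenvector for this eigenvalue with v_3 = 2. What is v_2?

L − 1I = [[-3, 0, 0], [0, 1, -1], [0, 1, -1]].
Solving (L − 1I)v = 0 gives the eigenspace spanned by (0, 2, 2).
With v_3 = 2, v = (0, 2, 2), so v_2 = 2.

2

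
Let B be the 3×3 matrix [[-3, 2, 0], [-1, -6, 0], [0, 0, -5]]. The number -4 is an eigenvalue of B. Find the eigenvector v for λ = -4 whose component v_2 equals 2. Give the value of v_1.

B + 4I = [[1, 2, 0], [-1, -2, 0], [0, 0, -1]].
Solving (B + 4I)v = 0 gives the eigenspace spanned by (-4, 2, 0).
With v_2 = 2, v = (-4, 2, 0), so v_1 = -4.

-4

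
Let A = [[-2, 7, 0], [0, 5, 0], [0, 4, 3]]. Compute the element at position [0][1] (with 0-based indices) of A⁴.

609

Characteristic polynomial: μ^3 - 6μ^2 - μ + 30 = (μ - 5)(μ - 3)(μ + 2), so the eigenvalues are -2, 3, 5.
μ=-2: eigenvector (1, 0, 0).
μ=5: eigenvector (1, 1, 2).
μ=3: eigenvector (0, 0, 1).
P = [[1, 1, 0], [0, 1, 0], [0, 2, 1]], D = diag(-2, 5, 3), P⁻¹ = [[1, -1, 0], [0, 1, 0], [0, -2, 1]].
A⁴ = P·diag(16, 625, 81)·P⁻¹ = [[16, 609, 0], [0, 625, 0], [0, 1088, 81]].
The requested entry is 609.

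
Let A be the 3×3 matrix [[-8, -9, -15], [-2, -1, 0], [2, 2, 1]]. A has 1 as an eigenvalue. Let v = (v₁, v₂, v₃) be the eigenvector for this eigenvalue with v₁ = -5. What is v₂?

5

A − 1I = [[-9, -9, -15], [-2, -2, 0], [2, 2, 0]].
Solving (A − 1I)v = 0 gives the eigenspace spanned by (-5, 5, 0).
With v₁ = -5, v = (-5, 5, 0), so v₂ = 5.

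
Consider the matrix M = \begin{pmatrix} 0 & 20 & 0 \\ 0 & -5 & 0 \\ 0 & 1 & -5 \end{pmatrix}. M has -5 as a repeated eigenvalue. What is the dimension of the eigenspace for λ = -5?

1

M + 5I = [[5, 20, 0], [0, 0, 0], [0, 1, 0]].
This matrix has rank 2, so its null space has dimension 3 − 2 = 1.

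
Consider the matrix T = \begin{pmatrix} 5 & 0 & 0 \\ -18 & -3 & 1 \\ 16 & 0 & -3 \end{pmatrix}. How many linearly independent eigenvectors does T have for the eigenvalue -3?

1

T + 3I = [[8, 0, 0], [-18, 0, 1], [16, 0, 0]].
This matrix has rank 2, so its null space has dimension 3 − 2 = 1.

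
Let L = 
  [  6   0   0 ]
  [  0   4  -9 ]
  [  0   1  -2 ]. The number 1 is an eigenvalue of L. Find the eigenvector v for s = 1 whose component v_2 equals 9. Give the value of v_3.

3

L − 1I = [[5, 0, 0], [0, 3, -9], [0, 1, -3]].
Solving (L − 1I)v = 0 gives the eigenspace spanned by (0, 9, 3).
With v_2 = 9, v = (0, 9, 3), so v_3 = 3.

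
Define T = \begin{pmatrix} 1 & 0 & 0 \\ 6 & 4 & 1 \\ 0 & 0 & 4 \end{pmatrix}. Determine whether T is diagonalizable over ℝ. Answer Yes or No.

Characteristic polynomial: p(r) = r^3 - 9r^2 + 24r - 16 = (r - 4)^2(r - 1).
r = 4 has algebraic multiplicity 2; rank(T − 4I) = 2, so geometric multiplicity = 1.
Geometric multiplicity < algebraic multiplicity, so T is not diagonalizable.

No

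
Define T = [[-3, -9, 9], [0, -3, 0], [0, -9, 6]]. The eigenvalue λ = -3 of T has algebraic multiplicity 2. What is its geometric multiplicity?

T + 3I = [[0, -9, 9], [0, 0, 0], [0, -9, 9]].
This matrix has rank 1, so its null space has dimension 3 − 1 = 2.

2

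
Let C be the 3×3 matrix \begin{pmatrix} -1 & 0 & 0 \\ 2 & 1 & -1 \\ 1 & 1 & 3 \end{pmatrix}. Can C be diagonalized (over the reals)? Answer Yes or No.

Characteristic polynomial: p(r) = r^3 - 3r^2 + 4 = (r - 2)^2(r + 1).
r = 2 has algebraic multiplicity 2; rank(C − 2I) = 2, so geometric multiplicity = 1.
Geometric multiplicity < algebraic multiplicity, so C is not diagonalizable.

No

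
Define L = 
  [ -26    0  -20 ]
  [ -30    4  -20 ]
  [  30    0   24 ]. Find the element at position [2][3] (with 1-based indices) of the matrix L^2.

40

Characteristic polynomial: μ^3 - 2μ^2 - 32μ + 96 = (μ - 4)^2(μ + 6), so the eigenvalues are -6, 4, 4.
μ=-6: eigenvector (-1, -1, 1).
μ=4: eigenvector (0, 1, 0).
μ=4: eigenvector (2, 2, -3).
P = [[-1, 0, 2], [-1, 1, 2], [1, 0, -3]], D = diag(-6, 4, 4), P⁻¹ = [[-3, 0, -2], [-1, 1, 0], [-1, 0, -1]].
L² = P·diag(36, 16, 16)·P⁻¹ = [[76, 0, 40], [60, 16, 40], [-60, 0, -24]].
The requested entry is 40.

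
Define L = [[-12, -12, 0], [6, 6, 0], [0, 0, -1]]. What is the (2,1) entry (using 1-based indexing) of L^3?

Characteristic polynomial: t^3 + 7t^2 + 6t = t(t + 1)(t + 6), so the eigenvalues are -6, -1, 0.
t=-1: eigenvector (0, 0, 1).
t=-6: eigenvector (-2, 1, 0).
t=0: eigenvector (-1, 1, 0).
P = [[0, -2, -1], [0, 1, 1], [1, 0, 0]], D = diag(-1, -6, 0), P⁻¹ = [[0, 0, 1], [-1, -1, 0], [1, 2, 0]].
L³ = P·diag(-1, -216, 0)·P⁻¹ = [[-432, -432, 0], [216, 216, 0], [0, 0, -1]].
The requested entry is 216.

216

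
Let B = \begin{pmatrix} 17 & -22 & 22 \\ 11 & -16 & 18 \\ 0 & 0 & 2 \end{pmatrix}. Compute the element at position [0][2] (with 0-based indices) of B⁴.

Characteristic polynomial: μ^3 - 3μ^2 - 28μ + 60 = (μ - 6)(μ - 2)(μ + 5), so the eigenvalues are -5, 2, 6.
μ=-5: eigenvector (1, 1, 0).
μ=6: eigenvector (-2, -1, 0).
μ=2: eigenvector (0, 1, 1).
P = [[1, -2, 0], [1, -1, 1], [0, 0, 1]], D = diag(-5, 6, 2), P⁻¹ = [[-1, 2, -2], [-1, 1, -1], [0, 0, 1]].
B⁴ = P·diag(625, 1296, 16)·P⁻¹ = [[1967, -1342, 1342], [671, -46, 62], [0, 0, 16]].
The requested entry is 1342.

1342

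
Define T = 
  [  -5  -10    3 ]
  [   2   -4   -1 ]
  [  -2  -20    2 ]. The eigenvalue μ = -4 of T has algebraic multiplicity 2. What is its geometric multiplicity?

T + 4I = [[-1, -10, 3], [2, 0, -1], [-2, -20, 6]].
This matrix has rank 2, so its null space has dimension 3 − 2 = 1.

1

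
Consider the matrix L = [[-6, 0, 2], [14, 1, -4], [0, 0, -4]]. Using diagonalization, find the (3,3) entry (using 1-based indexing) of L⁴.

256

Characteristic polynomial: μ^3 + 9μ^2 + 14μ - 24 = (μ - 1)(μ + 4)(μ + 6), so the eigenvalues are -6, -4, 1.
μ=-6: eigenvector (1, -2, 0).
μ=-4: eigenvector (1, -2, 1).
μ=1: eigenvector (0, 1, 0).
P = [[1, 1, 0], [-2, -2, 1], [0, 1, 0]], D = diag(-6, -4, 1), P⁻¹ = [[1, 0, -1], [0, 0, 1], [2, 1, 0]].
L⁴ = P·diag(1296, 256, 1)·P⁻¹ = [[1296, 0, -1040], [-2590, 1, 2080], [0, 0, 256]].
The requested entry is 256.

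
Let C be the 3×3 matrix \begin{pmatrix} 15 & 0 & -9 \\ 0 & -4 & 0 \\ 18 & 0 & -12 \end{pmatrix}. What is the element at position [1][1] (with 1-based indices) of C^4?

Characteristic polynomial: t^3 + t^2 - 30t - 72 = (t - 6)(t + 3)(t + 4), so the eigenvalues are -4, -3, 6.
t=6: eigenvector (1, 0, 1).
t=-4: eigenvector (0, 1, 0).
t=-3: eigenvector (1, 0, 2).
P = [[1, 0, 1], [0, 1, 0], [1, 0, 2]], D = diag(6, -4, -3), P⁻¹ = [[2, 0, -1], [0, 1, 0], [-1, 0, 1]].
C⁴ = P·diag(1296, 256, 81)·P⁻¹ = [[2511, 0, -1215], [0, 256, 0], [2430, 0, -1134]].
The requested entry is 2511.

2511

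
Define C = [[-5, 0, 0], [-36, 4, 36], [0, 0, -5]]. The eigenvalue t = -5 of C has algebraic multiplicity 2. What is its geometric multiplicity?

2

C + 5I = [[0, 0, 0], [-36, 9, 36], [0, 0, 0]].
This matrix has rank 1, so its null space has dimension 3 − 1 = 2.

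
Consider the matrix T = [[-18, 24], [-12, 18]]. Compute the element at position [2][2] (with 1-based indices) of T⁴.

Characteristic polynomial: λ^2 - 36 = (λ - 6)(λ + 6), so the eigenvalues are -6, 6.
λ=6: eigenvector (-1, -1).
λ=-6: eigenvector (-2, -1).
P = [[-1, -2], [-1, -1]], D = diag(6, -6), P⁻¹ = [[1, -2], [-1, 1]].
T⁴ = P·diag(1296, 1296)·P⁻¹ = [[1296, 0], [0, 1296]].
The requested entry is 1296.

1296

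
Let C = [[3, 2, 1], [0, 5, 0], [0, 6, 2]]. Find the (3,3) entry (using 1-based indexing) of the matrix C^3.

8

Characteristic polynomial: μ^3 - 10μ^2 + 31μ - 30 = (μ - 5)(μ - 3)(μ - 2), so the eigenvalues are 2, 3, 5.
μ=3: eigenvector (1, 0, 0).
μ=5: eigenvector (2, 1, 2).
μ=2: eigenvector (-1, 0, 1).
P = [[1, 2, -1], [0, 1, 0], [0, 2, 1]], D = diag(3, 5, 2), P⁻¹ = [[1, -4, 1], [0, 1, 0], [0, -2, 1]].
C³ = P·diag(27, 125, 8)·P⁻¹ = [[27, 158, 19], [0, 125, 0], [0, 234, 8]].
The requested entry is 8.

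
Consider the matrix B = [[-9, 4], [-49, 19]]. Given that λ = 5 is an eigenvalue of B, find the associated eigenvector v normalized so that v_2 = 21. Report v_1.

6

B − 5I = [[-14, 4], [-49, 14]].
Solving (B − 5I)v = 0 gives the eigenspace spanned by (6, 21).
With v_2 = 21, v = (6, 21), so v_1 = 6.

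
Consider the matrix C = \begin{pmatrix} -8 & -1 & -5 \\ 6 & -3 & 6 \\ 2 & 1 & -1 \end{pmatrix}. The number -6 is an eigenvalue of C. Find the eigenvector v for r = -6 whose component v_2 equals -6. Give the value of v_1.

3

C + 6I = [[-2, -1, -5], [6, 3, 6], [2, 1, 5]].
Solving (C + 6I)v = 0 gives the eigenspace spanned by (3, -6, 0).
With v_2 = -6, v = (3, -6, 0), so v_1 = 3.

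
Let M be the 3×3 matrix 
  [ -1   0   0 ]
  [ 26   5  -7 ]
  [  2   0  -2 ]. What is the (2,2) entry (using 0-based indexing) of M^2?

Characteristic polynomial: r^3 - 2r^2 - 13r - 10 = (r - 5)(r + 1)(r + 2), so the eigenvalues are -2, -1, 5.
r=5: eigenvector (0, 1, 0).
r=-1: eigenvector (1, -2, 2).
r=-2: eigenvector (0, 1, 1).
P = [[0, 1, 0], [1, -2, 1], [0, 2, 1]], D = diag(5, -1, -2), P⁻¹ = [[4, 1, -1], [1, 0, 0], [-2, 0, 1]].
M² = P·diag(25, 1, 4)·P⁻¹ = [[1, 0, 0], [90, 25, -21], [-6, 0, 4]].
The requested entry is 4.

4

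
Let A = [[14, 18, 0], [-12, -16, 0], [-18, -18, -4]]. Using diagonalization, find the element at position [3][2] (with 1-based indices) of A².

36

Characteristic polynomial: μ^3 + 6μ^2 - 32 = (μ - 2)(μ + 4)^2, so the eigenvalues are -4, -4, 2.
μ=-4: eigenvector (-1, 1, 1).
μ=2: eigenvector (3, -2, -3).
μ=-4: eigenvector (-1, 1, 2).
P = [[-1, 3, -1], [1, -2, 1], [1, -3, 2]], D = diag(-4, 2, -4), P⁻¹ = [[1, 3, -1], [1, 1, 0], [1, 0, 1]].
A² = P·diag(16, 4, 16)·P⁻¹ = [[-20, -36, 0], [24, 40, 0], [36, 36, 16]].
The requested entry is 36.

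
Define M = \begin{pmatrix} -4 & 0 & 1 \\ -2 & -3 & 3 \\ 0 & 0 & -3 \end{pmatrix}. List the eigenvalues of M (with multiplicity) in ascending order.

Characteristic polynomial: p(r) = r^3 + 10r^2 + 33r + 36 = (r + 3)^2(r + 4).
Roots (with multiplicity): -4, -3, -3.

-4, -3, -3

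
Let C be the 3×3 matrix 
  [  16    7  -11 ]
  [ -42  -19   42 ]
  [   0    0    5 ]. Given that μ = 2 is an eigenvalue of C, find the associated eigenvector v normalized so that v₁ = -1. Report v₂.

C − 2I = [[14, 7, -11], [-42, -21, 42], [0, 0, 3]].
Solving (C − 2I)v = 0 gives the eigenspace spanned by (-1, 2, 0).
With v₁ = -1, v = (-1, 2, 0), so v₂ = 2.

2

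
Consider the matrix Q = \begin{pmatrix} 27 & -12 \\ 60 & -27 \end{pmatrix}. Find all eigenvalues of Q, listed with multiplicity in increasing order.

Characteristic polynomial: p(μ) = μ^2 - 9 = (μ - 3)(μ + 3).
Roots (with multiplicity): -3, 3.

-3, 3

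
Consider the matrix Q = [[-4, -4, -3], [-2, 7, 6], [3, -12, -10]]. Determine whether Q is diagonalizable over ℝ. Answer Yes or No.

Characteristic polynomial: p(μ) = μ^3 + 7μ^2 + 15μ + 9 = (μ + 1)(μ + 3)^2.
μ = -3 has algebraic multiplicity 2; rank(Q + 3I) = 2, so geometric multiplicity = 1.
Geometric multiplicity < algebraic multiplicity, so Q is not diagonalizable.

No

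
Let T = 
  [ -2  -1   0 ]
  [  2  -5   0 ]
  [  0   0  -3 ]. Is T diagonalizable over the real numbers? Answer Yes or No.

Yes

Characteristic polynomial: p(μ) = μ^3 + 10μ^2 + 33μ + 36 = (μ + 3)^2(μ + 4).
μ = -3 has algebraic multiplicity 2; rank(T + 3I) = 1, so geometric multiplicity = 2.
Every eigenvalue has geometric = algebraic multiplicity, so T is diagonalizable.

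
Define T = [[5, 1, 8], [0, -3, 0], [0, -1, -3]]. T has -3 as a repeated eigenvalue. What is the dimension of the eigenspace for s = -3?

T + 3I = [[8, 1, 8], [0, 0, 0], [0, -1, 0]].
This matrix has rank 2, so its null space has dimension 3 − 2 = 1.

1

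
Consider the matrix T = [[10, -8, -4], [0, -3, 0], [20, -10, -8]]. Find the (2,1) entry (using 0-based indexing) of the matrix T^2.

-50

Characteristic polynomial: μ^3 + μ^2 - 6μ = μ(μ - 2)(μ + 3), so the eigenvalues are -3, 0, 2.
μ=2: eigenvector (1, 0, 2).
μ=-3: eigenvector (0, 1, -2).
μ=0: eigenvector (2, 0, 5).
P = [[1, 0, 2], [0, 1, 0], [2, -2, 5]], D = diag(2, -3, 0), P⁻¹ = [[5, -4, -2], [0, 1, 0], [-2, 2, 1]].
T² = P·diag(4, 9, 0)·P⁻¹ = [[20, -16, -8], [0, 9, 0], [40, -50, -16]].
The requested entry is -50.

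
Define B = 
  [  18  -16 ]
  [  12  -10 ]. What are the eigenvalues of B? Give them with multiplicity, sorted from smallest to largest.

Characteristic polynomial: p(μ) = μ^2 - 8μ + 12 = (μ - 6)(μ - 2).
Roots (with multiplicity): 2, 6.

2, 6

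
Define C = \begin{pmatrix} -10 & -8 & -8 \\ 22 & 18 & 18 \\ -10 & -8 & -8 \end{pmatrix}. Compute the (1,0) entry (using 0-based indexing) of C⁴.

-16

Characteristic polynomial: s^3 - 4s = s(s - 2)(s + 2), so the eigenvalues are -2, 0, 2.
s=0: eigenvector (0, -1, 1).
s=2: eigenvector (-2, 5, -2).
s=-2: eigenvector (1, -2, 1).
P = [[0, -2, 1], [-1, 5, -2], [1, -2, 1]], D = diag(0, 2, -2), P⁻¹ = [[-1, 0, 1], [1, 1, 1], [3, 2, 2]].
C⁴ = P·diag(0, 16, 16)·P⁻¹ = [[16, 0, 0], [-16, 16, 16], [16, 0, 0]].
The requested entry is -16.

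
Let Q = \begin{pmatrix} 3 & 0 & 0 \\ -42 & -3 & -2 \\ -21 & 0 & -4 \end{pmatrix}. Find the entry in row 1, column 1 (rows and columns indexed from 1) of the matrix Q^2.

9

Characteristic polynomial: λ^3 + 4λ^2 - 9λ - 36 = (λ - 3)(λ + 3)(λ + 4), so the eigenvalues are -4, -3, 3.
λ=3: eigenvector (1, -6, -3).
λ=-3: eigenvector (0, 1, 0).
λ=-4: eigenvector (0, 2, 1).
P = [[1, 0, 0], [-6, 1, 2], [-3, 0, 1]], D = diag(3, -3, -4), P⁻¹ = [[1, 0, 0], [0, 1, -2], [3, 0, 1]].
Q² = P·diag(9, 9, 16)·P⁻¹ = [[9, 0, 0], [42, 9, 14], [21, 0, 16]].
The requested entry is 9.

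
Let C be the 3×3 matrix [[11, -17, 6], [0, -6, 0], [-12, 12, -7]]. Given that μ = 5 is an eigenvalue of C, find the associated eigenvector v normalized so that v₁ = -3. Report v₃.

3

C − 5I = [[6, -17, 6], [0, -11, 0], [-12, 12, -12]].
Solving (C − 5I)v = 0 gives the eigenspace spanned by (-3, 0, 3).
With v₁ = -3, v = (-3, 0, 3), so v₃ = 3.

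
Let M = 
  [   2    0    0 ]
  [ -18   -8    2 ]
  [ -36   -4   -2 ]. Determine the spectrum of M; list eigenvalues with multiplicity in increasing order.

Characteristic polynomial: p(λ) = λ^3 + 8λ^2 + 4λ - 48 = (λ - 2)(λ + 4)(λ + 6).
Roots (with multiplicity): -6, -4, 2.

-6, -4, 2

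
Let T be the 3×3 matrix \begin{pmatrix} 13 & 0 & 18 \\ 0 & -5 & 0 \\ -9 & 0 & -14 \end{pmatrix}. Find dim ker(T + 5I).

T + 5I = [[18, 0, 18], [0, 0, 0], [-9, 0, -9]].
This matrix has rank 1, so its null space has dimension 3 − 1 = 2.

2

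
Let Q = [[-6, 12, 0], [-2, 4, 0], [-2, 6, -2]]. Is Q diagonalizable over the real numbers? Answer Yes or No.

Characteristic polynomial: p(μ) = μ^3 + 4μ^2 + 4μ = μ(μ + 2)^2.
μ = -2 has algebraic multiplicity 2; rank(Q + 2I) = 1, so geometric multiplicity = 2.
Every eigenvalue has geometric = algebraic multiplicity, so Q is diagonalizable.

Yes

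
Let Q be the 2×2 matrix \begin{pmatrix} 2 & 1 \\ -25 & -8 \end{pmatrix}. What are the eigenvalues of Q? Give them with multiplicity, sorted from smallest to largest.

-3, -3

Characteristic polynomial: p(t) = t^2 + 6t + 9 = (t + 3)^2.
Roots (with multiplicity): -3, -3.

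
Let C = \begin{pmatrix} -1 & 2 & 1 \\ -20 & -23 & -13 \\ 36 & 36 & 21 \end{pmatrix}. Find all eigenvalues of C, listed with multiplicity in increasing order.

Characteristic polynomial: p(s) = s^3 + 3s^2 - 9s - 27 = (s - 3)(s + 3)^2.
Roots (with multiplicity): -3, -3, 3.

-3, -3, 3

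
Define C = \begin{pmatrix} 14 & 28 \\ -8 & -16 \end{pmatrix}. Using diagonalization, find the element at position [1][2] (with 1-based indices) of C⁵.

448

Characteristic polynomial: t^2 + 2t = t(t + 2), so the eigenvalues are -2, 0.
t=0: eigenvector (2, -1).
t=-2: eigenvector (7, -4).
P = [[2, 7], [-1, -4]], D = diag(0, -2), P⁻¹ = [[4, 7], [-1, -2]].
C⁵ = P·diag(0, -32)·P⁻¹ = [[224, 448], [-128, -256]].
The requested entry is 448.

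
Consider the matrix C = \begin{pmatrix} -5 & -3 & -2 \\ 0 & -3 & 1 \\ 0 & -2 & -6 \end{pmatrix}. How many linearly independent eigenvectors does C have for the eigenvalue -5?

1

C + 5I = [[0, -3, -2], [0, 2, 1], [0, -2, -1]].
This matrix has rank 2, so its null space has dimension 3 − 2 = 1.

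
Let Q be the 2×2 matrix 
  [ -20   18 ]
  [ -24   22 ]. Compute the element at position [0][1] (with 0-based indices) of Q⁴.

Characteristic polynomial: t^2 - 2t - 8 = (t - 4)(t + 2), so the eigenvalues are -2, 4.
t=-2: eigenvector (1, 1).
t=4: eigenvector (3, 4).
P = [[1, 3], [1, 4]], D = diag(-2, 4), P⁻¹ = [[4, -3], [-1, 1]].
Q⁴ = P·diag(16, 256)·P⁻¹ = [[-704, 720], [-960, 976]].
The requested entry is 720.

720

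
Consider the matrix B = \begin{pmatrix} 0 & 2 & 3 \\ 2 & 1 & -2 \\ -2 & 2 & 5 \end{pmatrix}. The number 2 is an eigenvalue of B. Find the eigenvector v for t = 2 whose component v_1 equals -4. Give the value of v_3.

B − 2I = [[-2, 2, 3], [2, -1, -2], [-2, 2, 3]].
Solving (B − 2I)v = 0 gives the eigenspace spanned by (-4, 8, -8).
With v_1 = -4, v = (-4, 8, -8), so v_3 = -8.

-8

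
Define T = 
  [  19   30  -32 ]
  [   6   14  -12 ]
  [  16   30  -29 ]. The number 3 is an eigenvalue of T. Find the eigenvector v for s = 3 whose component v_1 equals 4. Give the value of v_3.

2

T − 3I = [[16, 30, -32], [6, 11, -12], [16, 30, -32]].
Solving (T − 3I)v = 0 gives the eigenspace spanned by (4, 0, 2).
With v_1 = 4, v = (4, 0, 2), so v_3 = 2.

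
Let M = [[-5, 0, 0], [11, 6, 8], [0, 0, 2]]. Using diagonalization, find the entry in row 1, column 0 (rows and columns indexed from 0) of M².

Characteristic polynomial: s^3 - 3s^2 - 28s + 60 = (s - 6)(s - 2)(s + 5), so the eigenvalues are -5, 2, 6.
s=-5: eigenvector (1, -1, 0).
s=2: eigenvector (0, -2, 1).
s=6: eigenvector (0, 1, 0).
P = [[1, 0, 0], [-1, -2, 1], [0, 1, 0]], D = diag(-5, 2, 6), P⁻¹ = [[1, 0, 0], [0, 0, 1], [1, 1, 2]].
M² = P·diag(25, 4, 36)·P⁻¹ = [[25, 0, 0], [11, 36, 64], [0, 0, 4]].
The requested entry is 11.

11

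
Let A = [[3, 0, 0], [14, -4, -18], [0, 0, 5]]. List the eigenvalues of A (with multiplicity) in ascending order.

-4, 3, 5

Characteristic polynomial: p(μ) = μ^3 - 4μ^2 - 17μ + 60 = (μ - 5)(μ - 3)(μ + 4).
Roots (with multiplicity): -4, 3, 5.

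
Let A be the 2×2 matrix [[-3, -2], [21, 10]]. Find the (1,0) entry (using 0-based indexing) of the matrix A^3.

Characteristic polynomial: s^2 - 7s + 12 = (s - 4)(s - 3), so the eigenvalues are 3, 4.
s=4: eigenvector (-2, 7).
s=3: eigenvector (1, -3).
P = [[-2, 1], [7, -3]], D = diag(4, 3), P⁻¹ = [[3, 1], [7, 2]].
A³ = P·diag(64, 27)·P⁻¹ = [[-195, -74], [777, 286]].
The requested entry is 777.

777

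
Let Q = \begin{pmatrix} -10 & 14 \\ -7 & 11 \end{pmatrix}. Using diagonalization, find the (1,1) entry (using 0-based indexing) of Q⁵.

2291

Characteristic polynomial: μ^2 - μ - 12 = (μ - 4)(μ + 3), so the eigenvalues are -3, 4.
μ=4: eigenvector (1, 1).
μ=-3: eigenvector (-2, -1).
P = [[1, -2], [1, -1]], D = diag(4, -3), P⁻¹ = [[-1, 2], [-1, 1]].
Q⁵ = P·diag(1024, -243)·P⁻¹ = [[-1510, 2534], [-1267, 2291]].
The requested entry is 2291.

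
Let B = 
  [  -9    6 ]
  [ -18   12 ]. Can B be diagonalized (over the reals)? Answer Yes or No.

Yes

Characteristic polynomial: p(μ) = μ^2 - 3μ = μ(μ - 3).
All 2 eigenvalues are distinct, so B is diagonalizable.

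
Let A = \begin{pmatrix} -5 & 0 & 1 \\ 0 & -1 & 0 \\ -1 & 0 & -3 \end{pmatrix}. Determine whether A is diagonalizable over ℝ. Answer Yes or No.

No

Characteristic polynomial: p(μ) = μ^3 + 9μ^2 + 24μ + 16 = (μ + 1)(μ + 4)^2.
μ = -4 has algebraic multiplicity 2; rank(A + 4I) = 2, so geometric multiplicity = 1.
Geometric multiplicity < algebraic multiplicity, so A is not diagonalizable.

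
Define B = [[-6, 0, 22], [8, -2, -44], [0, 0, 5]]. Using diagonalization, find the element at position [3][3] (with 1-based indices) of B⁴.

625

Characteristic polynomial: t^3 + 3t^2 - 28t - 60 = (t - 5)(t + 2)(t + 6), so the eigenvalues are -6, -2, 5.
t=-6: eigenvector (1, -2, 0).
t=-2: eigenvector (0, 1, 0).
t=5: eigenvector (2, -4, 1).
P = [[1, 0, 2], [-2, 1, -4], [0, 0, 1]], D = diag(-6, -2, 5), P⁻¹ = [[1, 0, -2], [2, 1, 0], [0, 0, 1]].
B⁴ = P·diag(1296, 16, 625)·P⁻¹ = [[1296, 0, -1342], [-2560, 16, 2684], [0, 0, 625]].
The requested entry is 625.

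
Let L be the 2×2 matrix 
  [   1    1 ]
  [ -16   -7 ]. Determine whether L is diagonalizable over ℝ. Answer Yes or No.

Characteristic polynomial: p(t) = t^2 + 6t + 9 = (t + 3)^2.
t = -3 has algebraic multiplicity 2; rank(L + 3I) = 1, so geometric multiplicity = 1.
Geometric multiplicity < algebraic multiplicity, so L is not diagonalizable.

No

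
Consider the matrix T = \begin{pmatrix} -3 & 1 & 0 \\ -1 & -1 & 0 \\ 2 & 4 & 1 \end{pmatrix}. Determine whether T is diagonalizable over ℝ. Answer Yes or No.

No

Characteristic polynomial: p(r) = r^3 + 3r^2 - 4 = (r - 1)(r + 2)^2.
r = -2 has algebraic multiplicity 2; rank(T + 2I) = 2, so geometric multiplicity = 1.
Geometric multiplicity < algebraic multiplicity, so T is not diagonalizable.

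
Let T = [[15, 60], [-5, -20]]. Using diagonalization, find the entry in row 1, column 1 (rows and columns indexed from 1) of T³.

Characteristic polynomial: λ^2 + 5λ = λ(λ + 5), so the eigenvalues are -5, 0.
λ=-5: eigenvector (-3, 1).
λ=0: eigenvector (-4, 1).
P = [[-3, -4], [1, 1]], D = diag(-5, 0), P⁻¹ = [[1, 4], [-1, -3]].
T³ = P·diag(-125, 0)·P⁻¹ = [[375, 1500], [-125, -500]].
The requested entry is 375.

375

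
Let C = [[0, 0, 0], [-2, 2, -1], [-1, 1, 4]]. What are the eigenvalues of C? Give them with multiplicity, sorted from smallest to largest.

Characteristic polynomial: p(r) = r^3 - 6r^2 + 9r = r(r - 3)^2.
Roots (with multiplicity): 0, 3, 3.

0, 3, 3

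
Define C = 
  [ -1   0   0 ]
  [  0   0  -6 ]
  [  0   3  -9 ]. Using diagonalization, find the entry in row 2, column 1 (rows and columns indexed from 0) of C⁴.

Characteristic polynomial: s^3 + 10s^2 + 27s + 18 = (s + 1)(s + 3)(s + 6), so the eigenvalues are -6, -3, -1.
s=-1: eigenvector (1, 0, 0).
s=-6: eigenvector (0, 1, 1).
s=-3: eigenvector (0, -2, -1).
P = [[1, 0, 0], [0, 1, -2], [0, 1, -1]], D = diag(-1, -6, -3), P⁻¹ = [[1, 0, 0], [0, -1, 2], [0, -1, 1]].
C⁴ = P·diag(1, 1296, 81)·P⁻¹ = [[1, 0, 0], [0, -1134, 2430], [0, -1215, 2511]].
The requested entry is -1215.

-1215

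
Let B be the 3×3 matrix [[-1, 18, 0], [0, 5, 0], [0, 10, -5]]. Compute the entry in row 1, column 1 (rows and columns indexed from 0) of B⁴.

625

Characteristic polynomial: r^3 + r^2 - 25r - 25 = (r - 5)(r + 1)(r + 5), so the eigenvalues are -5, -1, 5.
r=-1: eigenvector (1, 0, 0).
r=5: eigenvector (3, 1, 1).
r=-5: eigenvector (0, 0, 1).
P = [[1, 3, 0], [0, 1, 0], [0, 1, 1]], D = diag(-1, 5, -5), P⁻¹ = [[1, -3, 0], [0, 1, 0], [0, -1, 1]].
B⁴ = P·diag(1, 625, 625)·P⁻¹ = [[1, 1872, 0], [0, 625, 0], [0, 0, 625]].
The requested entry is 625.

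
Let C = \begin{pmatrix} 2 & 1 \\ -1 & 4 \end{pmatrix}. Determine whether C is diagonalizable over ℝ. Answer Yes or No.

No

Characteristic polynomial: p(λ) = λ^2 - 6λ + 9 = (λ - 3)^2.
λ = 3 has algebraic multiplicity 2; rank(C − 3I) = 1, so geometric multiplicity = 1.
Geometric multiplicity < algebraic multiplicity, so C is not diagonalizable.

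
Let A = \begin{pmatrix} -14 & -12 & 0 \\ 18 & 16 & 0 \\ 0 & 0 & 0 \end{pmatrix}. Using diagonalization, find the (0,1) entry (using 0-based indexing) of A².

-24

Characteristic polynomial: μ^3 - 2μ^2 - 8μ = μ(μ - 4)(μ + 2), so the eigenvalues are -2, 0, 4.
μ=-2: eigenvector (1, -1, 0).
μ=0: eigenvector (0, 0, 1).
μ=4: eigenvector (-2, 3, 0).
P = [[1, 0, -2], [-1, 0, 3], [0, 1, 0]], D = diag(-2, 0, 4), P⁻¹ = [[3, 2, 0], [0, 0, 1], [1, 1, 0]].
A² = P·diag(4, 0, 16)·P⁻¹ = [[-20, -24, 0], [36, 40, 0], [0, 0, 0]].
The requested entry is -24.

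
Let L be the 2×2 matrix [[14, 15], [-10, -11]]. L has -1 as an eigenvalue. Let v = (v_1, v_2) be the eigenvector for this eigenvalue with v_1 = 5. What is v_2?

-5

L + 1I = [[15, 15], [-10, -10]].
Solving (L + 1I)v = 0 gives the eigenspace spanned by (5, -5).
With v_1 = 5, v = (5, -5), so v_2 = -5.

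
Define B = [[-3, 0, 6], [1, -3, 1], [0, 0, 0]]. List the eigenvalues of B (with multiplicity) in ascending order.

-3, -3, 0

Characteristic polynomial: p(λ) = λ^3 + 6λ^2 + 9λ = λ(λ + 3)^2.
Roots (with multiplicity): -3, -3, 0.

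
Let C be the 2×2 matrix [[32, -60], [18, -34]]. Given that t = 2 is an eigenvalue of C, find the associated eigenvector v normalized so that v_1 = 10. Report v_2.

C − 2I = [[30, -60], [18, -36]].
Solving (C − 2I)v = 0 gives the eigenspace spanned by (10, 5).
With v_1 = 10, v = (10, 5), so v_2 = 5.

5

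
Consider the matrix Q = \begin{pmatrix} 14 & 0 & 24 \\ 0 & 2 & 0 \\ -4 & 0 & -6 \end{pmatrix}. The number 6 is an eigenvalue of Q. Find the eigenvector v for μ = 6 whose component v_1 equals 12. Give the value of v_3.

-4

Q − 6I = [[8, 0, 24], [0, -4, 0], [-4, 0, -12]].
Solving (Q − 6I)v = 0 gives the eigenspace spanned by (12, 0, -4).
With v_1 = 12, v = (12, 0, -4), so v_3 = -4.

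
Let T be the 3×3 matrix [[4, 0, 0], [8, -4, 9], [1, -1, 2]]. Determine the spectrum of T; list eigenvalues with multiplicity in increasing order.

Characteristic polynomial: p(μ) = μ^3 - 2μ^2 - 7μ - 4 = (μ - 4)(μ + 1)^2.
Roots (with multiplicity): -1, -1, 4.

-1, -1, 4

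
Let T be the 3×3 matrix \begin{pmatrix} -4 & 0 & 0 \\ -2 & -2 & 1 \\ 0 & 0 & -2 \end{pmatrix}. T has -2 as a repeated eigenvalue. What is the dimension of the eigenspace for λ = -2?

T + 2I = [[-2, 0, 0], [-2, 0, 1], [0, 0, 0]].
This matrix has rank 2, so its null space has dimension 3 − 2 = 1.

1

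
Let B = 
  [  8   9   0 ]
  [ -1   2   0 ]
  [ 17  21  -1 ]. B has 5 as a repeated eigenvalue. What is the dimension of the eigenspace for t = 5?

B − 5I = [[3, 9, 0], [-1, -3, 0], [17, 21, -6]].
This matrix has rank 2, so its null space has dimension 3 − 2 = 1.

1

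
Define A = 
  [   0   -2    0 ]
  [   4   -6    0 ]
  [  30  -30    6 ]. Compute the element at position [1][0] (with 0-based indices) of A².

-24

Characteristic polynomial: t^3 - 28t - 48 = (t - 6)(t + 2)(t + 4), so the eigenvalues are -4, -2, 6.
t=-2: eigenvector (1, 1, 0).
t=-4: eigenvector (1, 2, 3).
t=6: eigenvector (0, 0, 1).
P = [[1, 1, 0], [1, 2, 0], [0, 3, 1]], D = diag(-2, -4, 6), P⁻¹ = [[2, -1, 0], [-1, 1, 0], [3, -3, 1]].
A² = P·diag(4, 16, 36)·P⁻¹ = [[-8, 12, 0], [-24, 28, 0], [60, -60, 36]].
The requested entry is -24.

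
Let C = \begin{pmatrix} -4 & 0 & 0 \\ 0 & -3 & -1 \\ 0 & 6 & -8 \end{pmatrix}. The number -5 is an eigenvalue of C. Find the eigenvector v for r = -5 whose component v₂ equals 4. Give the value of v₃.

C + 5I = [[1, 0, 0], [0, 2, -1], [0, 6, -3]].
Solving (C + 5I)v = 0 gives the eigenspace spanned by (0, 4, 8).
With v₂ = 4, v = (0, 4, 8), so v₃ = 8.

8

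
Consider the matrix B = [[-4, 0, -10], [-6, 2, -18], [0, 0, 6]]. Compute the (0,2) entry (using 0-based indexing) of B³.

-280

Characteristic polynomial: s^3 - 4s^2 - 20s + 48 = (s - 6)(s - 2)(s + 4), so the eigenvalues are -4, 2, 6.
s=6: eigenvector (-1, -3, 1).
s=2: eigenvector (0, 1, 0).
s=-4: eigenvector (1, 1, 0).
P = [[-1, 0, 1], [-3, 1, 1], [1, 0, 0]], D = diag(6, 2, -4), P⁻¹ = [[0, 0, 1], [-1, 1, 2], [1, 0, 1]].
B³ = P·diag(216, 8, -64)·P⁻¹ = [[-64, 0, -280], [-72, 8, -696], [0, 0, 216]].
The requested entry is -280.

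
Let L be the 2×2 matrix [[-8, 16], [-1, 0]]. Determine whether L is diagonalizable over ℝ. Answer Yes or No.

No

Characteristic polynomial: p(μ) = μ^2 + 8μ + 16 = (μ + 4)^2.
μ = -4 has algebraic multiplicity 2; rank(L + 4I) = 1, so geometric multiplicity = 1.
Geometric multiplicity < algebraic multiplicity, so L is not diagonalizable.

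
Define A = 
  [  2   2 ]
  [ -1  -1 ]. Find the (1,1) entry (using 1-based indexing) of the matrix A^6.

2

Characteristic polynomial: μ^2 - μ = μ(μ - 1), so the eigenvalues are 0, 1.
μ=1: eigenvector (-2, 1).
μ=0: eigenvector (1, -1).
P = [[-2, 1], [1, -1]], D = diag(1, 0), P⁻¹ = [[-1, -1], [-1, -2]].
A⁶ = P·diag(1, 0)·P⁻¹ = [[2, 2], [-1, -1]].
The requested entry is 2.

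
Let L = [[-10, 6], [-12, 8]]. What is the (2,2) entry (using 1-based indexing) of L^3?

Characteristic polynomial: λ^2 + 2λ - 8 = (λ - 2)(λ + 4), so the eigenvalues are -4, 2.
λ=2: eigenvector (-1, -2).
λ=-4: eigenvector (1, 1).
P = [[-1, 1], [-2, 1]], D = diag(2, -4), P⁻¹ = [[1, -1], [2, -1]].
L³ = P·diag(8, -64)·P⁻¹ = [[-136, 72], [-144, 80]].
The requested entry is 80.

80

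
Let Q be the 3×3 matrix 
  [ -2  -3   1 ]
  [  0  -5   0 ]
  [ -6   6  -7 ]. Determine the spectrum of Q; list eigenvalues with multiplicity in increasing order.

Characteristic polynomial: p(t) = t^3 + 14t^2 + 65t + 100 = (t + 4)(t + 5)^2.
Roots (with multiplicity): -5, -5, -4.

-5, -5, -4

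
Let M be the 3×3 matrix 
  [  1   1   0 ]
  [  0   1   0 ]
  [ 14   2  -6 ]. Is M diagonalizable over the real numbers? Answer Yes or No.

No

Characteristic polynomial: p(s) = s^3 + 4s^2 - 11s + 6 = (s - 1)^2(s + 6).
s = 1 has algebraic multiplicity 2; rank(M − 1I) = 2, so geometric multiplicity = 1.
Geometric multiplicity < algebraic multiplicity, so M is not diagonalizable.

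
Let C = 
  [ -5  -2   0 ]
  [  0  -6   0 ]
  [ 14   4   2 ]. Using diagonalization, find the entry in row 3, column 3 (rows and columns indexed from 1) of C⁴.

16

Characteristic polynomial: λ^3 + 9λ^2 + 8λ - 60 = (λ - 2)(λ + 5)(λ + 6), so the eigenvalues are -6, -5, 2.
λ=-6: eigenvector (2, 1, -4).
λ=-5: eigenvector (1, 0, -2).
λ=2: eigenvector (0, 0, 1).
P = [[2, 1, 0], [1, 0, 0], [-4, -2, 1]], D = diag(-6, -5, 2), P⁻¹ = [[0, 1, 0], [1, -2, 0], [2, 0, 1]].
C⁴ = P·diag(1296, 625, 16)·P⁻¹ = [[625, 1342, 0], [0, 1296, 0], [-1218, -2684, 16]].
The requested entry is 16.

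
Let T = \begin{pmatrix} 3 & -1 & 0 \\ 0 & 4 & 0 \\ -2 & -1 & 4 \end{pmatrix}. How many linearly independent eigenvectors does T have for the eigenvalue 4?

1

T − 4I = [[-1, -1, 0], [0, 0, 0], [-2, -1, 0]].
This matrix has rank 2, so its null space has dimension 3 − 2 = 1.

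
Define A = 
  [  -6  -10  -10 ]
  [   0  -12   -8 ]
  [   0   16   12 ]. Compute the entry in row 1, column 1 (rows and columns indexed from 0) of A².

Characteristic polynomial: μ^3 + 6μ^2 - 16μ - 96 = (μ - 4)(μ + 4)(μ + 6), so the eigenvalues are -6, -4, 4.
μ=-6: eigenvector (1, 0, 0).
μ=4: eigenvector (-1, -1, 2).
μ=-4: eigenvector (0, -1, 1).
P = [[1, -1, 0], [0, -1, -1], [0, 2, 1]], D = diag(-6, 4, -4), P⁻¹ = [[1, 1, 1], [0, 1, 1], [0, -2, -1]].
A² = P·diag(36, 16, 16)·P⁻¹ = [[36, 20, 20], [0, 16, 0], [0, 0, 16]].
The requested entry is 16.

16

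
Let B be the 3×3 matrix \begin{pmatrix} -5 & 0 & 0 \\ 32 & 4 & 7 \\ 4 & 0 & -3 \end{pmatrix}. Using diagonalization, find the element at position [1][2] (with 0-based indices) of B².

Characteristic polynomial: λ^3 + 4λ^2 - 17λ - 60 = (λ - 4)(λ + 3)(λ + 5), so the eigenvalues are -5, -3, 4.
λ=4: eigenvector (0, 1, 0).
λ=-5: eigenvector (1, -2, -2).
λ=-3: eigenvector (0, -1, 1).
P = [[0, 1, 0], [1, -2, -1], [0, -2, 1]], D = diag(4, -5, -3), P⁻¹ = [[4, 1, 1], [1, 0, 0], [2, 0, 1]].
B² = P·diag(16, 25, 9)·P⁻¹ = [[25, 0, 0], [-4, 16, 7], [-32, 0, 9]].
The requested entry is 7.

7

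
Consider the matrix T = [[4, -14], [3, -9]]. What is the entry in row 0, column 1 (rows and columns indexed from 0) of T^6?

9310

Characteristic polynomial: r^2 + 5r + 6 = (r + 2)(r + 3), so the eigenvalues are -3, -2.
r=-2: eigenvector (7, 3).
r=-3: eigenvector (2, 1).
P = [[7, 2], [3, 1]], D = diag(-2, -3), P⁻¹ = [[1, -2], [-3, 7]].
T⁶ = P·diag(64, 729)·P⁻¹ = [[-3926, 9310], [-1995, 4719]].
The requested entry is 9310.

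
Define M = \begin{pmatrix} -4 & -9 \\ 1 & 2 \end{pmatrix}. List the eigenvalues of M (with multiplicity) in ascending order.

-1, -1

Characteristic polynomial: p(r) = r^2 + 2r + 1 = (r + 1)^2.
Roots (with multiplicity): -1, -1.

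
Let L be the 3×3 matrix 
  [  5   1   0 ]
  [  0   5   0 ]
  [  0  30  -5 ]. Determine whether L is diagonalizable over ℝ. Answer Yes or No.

No

Characteristic polynomial: p(t) = t^3 - 5t^2 - 25t + 125 = (t - 5)^2(t + 5).
t = 5 has algebraic multiplicity 2; rank(L − 5I) = 2, so geometric multiplicity = 1.
Geometric multiplicity < algebraic multiplicity, so L is not diagonalizable.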